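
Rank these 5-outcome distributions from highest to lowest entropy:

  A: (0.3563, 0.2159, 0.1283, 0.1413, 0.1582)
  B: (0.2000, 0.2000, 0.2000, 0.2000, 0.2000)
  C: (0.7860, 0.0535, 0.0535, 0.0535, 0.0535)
B > A > C

Key insight: Entropy is maximized by uniform distributions and minimized by concentrated distributions.

- Uniform distributions have maximum entropy log₂(5) = 2.3219 bits
- The more "peaked" or concentrated a distribution, the lower its entropy

Entropies:
  H(A) = 2.2078 bits
  H(B) = 2.3219 bits
  H(C) = 1.1771 bits

Ranking: B > A > C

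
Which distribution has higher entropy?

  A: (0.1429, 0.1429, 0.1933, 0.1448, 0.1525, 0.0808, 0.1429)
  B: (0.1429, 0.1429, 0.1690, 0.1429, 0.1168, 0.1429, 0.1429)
B

Both distributions are close to uniform, making this a harder comparison.

H(A) = 2.7722 bits
H(B) = 2.8004 bits

The distribution closer to uniform has higher entropy.
Answer: B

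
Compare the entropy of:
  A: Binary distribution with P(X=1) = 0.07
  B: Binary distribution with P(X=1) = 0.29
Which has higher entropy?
B

For binary distributions, entropy is maximized at p=0.5 and decreases as p moves toward 0 or 1.

H(A) = H(0.07) = 0.3659 bits
H(B) = H(0.29) = 0.8687 bits

Distribution B (p=0.29) is closer to uniform (p=0.5), so it has higher entropy.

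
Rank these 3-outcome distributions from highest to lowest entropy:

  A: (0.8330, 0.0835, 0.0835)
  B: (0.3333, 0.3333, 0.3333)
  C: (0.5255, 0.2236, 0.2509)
B > C > A

Key insight: Entropy is maximized by uniform distributions and minimized by concentrated distributions.

- Uniform distributions have maximum entropy log₂(3) = 1.5850 bits
- The more "peaked" or concentrated a distribution, the lower its entropy

Entropies:
  H(A) = 0.8178 bits
  H(B) = 1.5850 bits
  H(C) = 1.4714 bits

Ranking: B > C > A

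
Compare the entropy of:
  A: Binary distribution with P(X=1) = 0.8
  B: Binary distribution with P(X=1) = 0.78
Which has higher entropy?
B

For binary distributions, entropy is maximized at p=0.5 and decreases as p moves toward 0 or 1.

H(A) = H(0.8) = 0.7219 bits
H(B) = H(0.78) = 0.7602 bits

Distribution B (p=0.78) is closer to uniform (p=0.5), so it has higher entropy.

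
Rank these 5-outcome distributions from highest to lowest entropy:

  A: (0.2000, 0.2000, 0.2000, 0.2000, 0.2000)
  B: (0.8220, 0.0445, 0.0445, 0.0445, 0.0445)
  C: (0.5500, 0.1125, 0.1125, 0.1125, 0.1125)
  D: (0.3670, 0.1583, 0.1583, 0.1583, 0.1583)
A > D > C > B

Key insight: Entropy is maximized by uniform distributions and minimized by concentrated distributions.

Entropies:
  H(A) = 2.3219 bits
  H(B) = 1.0317 bits
  H(C) = 1.8928 bits
  H(D) = 2.2143 bits

Ranking: A > D > C > B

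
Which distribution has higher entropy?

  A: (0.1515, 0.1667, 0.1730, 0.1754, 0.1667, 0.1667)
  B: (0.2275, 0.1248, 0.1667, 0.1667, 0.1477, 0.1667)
A

Both distributions are close to uniform, making this a harder comparison.

H(A) = 2.5834 bits
H(B) = 2.5606 bits

The distribution closer to uniform has higher entropy.
Answer: A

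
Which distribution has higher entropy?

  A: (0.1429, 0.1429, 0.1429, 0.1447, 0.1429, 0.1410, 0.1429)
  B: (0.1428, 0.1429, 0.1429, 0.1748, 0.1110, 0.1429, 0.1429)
A

Both distributions are close to uniform, making this a harder comparison.

H(A) = 2.8073 bits
H(B) = 2.7970 bits

The distribution closer to uniform has higher entropy.
Answer: A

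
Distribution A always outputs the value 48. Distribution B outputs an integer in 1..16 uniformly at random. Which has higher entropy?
B

A is deterministic, so H(A) = 0. B is uniform over 16 outcomes, so H(B) = log₂(16) = 4.000 bits. Any distribution with genuine randomness has higher entropy than a deterministic one.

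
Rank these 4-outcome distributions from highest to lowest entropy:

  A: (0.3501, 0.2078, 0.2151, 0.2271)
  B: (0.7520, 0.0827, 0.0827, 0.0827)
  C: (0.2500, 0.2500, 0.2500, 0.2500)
C > A > B

Key insight: Entropy is maximized by uniform distributions and minimized by concentrated distributions.

- Uniform distributions have maximum entropy log₂(4) = 2.0000 bits
- The more "peaked" or concentrated a distribution, the lower its entropy

Entropies:
  H(A) = 1.9636 bits
  H(B) = 1.2012 bits
  H(C) = 2.0000 bits

Ranking: C > A > B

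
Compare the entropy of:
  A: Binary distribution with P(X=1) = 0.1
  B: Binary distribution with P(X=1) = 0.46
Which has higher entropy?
B

For binary distributions, entropy is maximized at p=0.5 and decreases as p moves toward 0 or 1.

H(A) = H(0.1) = 0.4690 bits
H(B) = H(0.46) = 0.9954 bits

Distribution B (p=0.46) is closer to uniform (p=0.5), so it has higher entropy.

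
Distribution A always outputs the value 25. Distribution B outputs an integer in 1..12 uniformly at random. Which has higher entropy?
B

A is deterministic, so H(A) = 0. B is uniform over 12 outcomes, so H(B) = log₂(12) = 3.585 bits. Any distribution with genuine randomness has higher entropy than a deterministic one.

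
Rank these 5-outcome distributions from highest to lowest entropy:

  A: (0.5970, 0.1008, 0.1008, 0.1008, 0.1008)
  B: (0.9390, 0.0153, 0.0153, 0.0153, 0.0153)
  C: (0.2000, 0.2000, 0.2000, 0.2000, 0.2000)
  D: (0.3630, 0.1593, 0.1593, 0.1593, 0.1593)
C > D > A > B

Key insight: Entropy is maximized by uniform distributions and minimized by concentrated distributions.

Entropies:
  H(A) = 1.7787 bits
  H(B) = 0.4534 bits
  H(C) = 2.3219 bits
  H(D) = 2.2191 bits

Ranking: C > D > A > B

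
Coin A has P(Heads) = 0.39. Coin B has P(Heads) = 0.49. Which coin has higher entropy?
B

For binary distributions, entropy is maximized at p=0.5 and decreases as p moves toward 0 or 1.

H(A) = H(0.39) = 0.9648 bits
H(B) = H(0.49) = 0.9997 bits

Distribution B (p=0.49) is closer to uniform (p=0.5), so it has higher entropy.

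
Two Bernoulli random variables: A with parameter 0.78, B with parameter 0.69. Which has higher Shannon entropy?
B

For binary distributions, entropy is maximized at p=0.5 and decreases as p moves toward 0 or 1.

H(A) = H(0.78) = 0.7602 bits
H(B) = H(0.69) = 0.8932 bits

Distribution B (p=0.69) is closer to uniform (p=0.5), so it has higher entropy.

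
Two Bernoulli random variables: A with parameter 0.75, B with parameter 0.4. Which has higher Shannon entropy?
B

For binary distributions, entropy is maximized at p=0.5 and decreases as p moves toward 0 or 1.

H(A) = H(0.75) = 0.8113 bits
H(B) = H(0.4) = 0.9710 bits

Distribution B (p=0.4) is closer to uniform (p=0.5), so it has higher entropy.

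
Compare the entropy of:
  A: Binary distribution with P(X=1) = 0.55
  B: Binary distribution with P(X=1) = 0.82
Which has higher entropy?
A

For binary distributions, entropy is maximized at p=0.5 and decreases as p moves toward 0 or 1.

H(A) = H(0.55) = 0.9928 bits
H(B) = H(0.82) = 0.6801 bits

Distribution A (p=0.55) is closer to uniform (p=0.5), so it has higher entropy.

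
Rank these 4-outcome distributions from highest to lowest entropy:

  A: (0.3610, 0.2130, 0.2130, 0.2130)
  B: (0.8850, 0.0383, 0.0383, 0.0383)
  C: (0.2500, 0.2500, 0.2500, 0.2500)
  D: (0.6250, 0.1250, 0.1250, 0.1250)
C > A > D > B

Key insight: Entropy is maximized by uniform distributions and minimized by concentrated distributions.

Entropies:
  H(A) = 1.9563 bits
  H(B) = 0.6971 bits
  H(C) = 2.0000 bits
  H(D) = 1.5488 bits

Ranking: C > A > D > B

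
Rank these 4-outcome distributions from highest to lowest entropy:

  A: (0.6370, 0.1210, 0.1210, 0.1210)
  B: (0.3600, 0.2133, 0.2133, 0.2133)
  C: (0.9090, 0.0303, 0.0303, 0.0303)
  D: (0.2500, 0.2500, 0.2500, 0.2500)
D > B > A > C

Key insight: Entropy is maximized by uniform distributions and minimized by concentrated distributions.

Entropies:
  H(A) = 1.5205 bits
  H(B) = 1.9571 bits
  H(C) = 0.5840 bits
  H(D) = 2.0000 bits

Ranking: D > B > A > C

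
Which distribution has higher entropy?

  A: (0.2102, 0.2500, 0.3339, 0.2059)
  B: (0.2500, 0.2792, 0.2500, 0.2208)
B

Both distributions are close to uniform, making this a harder comparison.

H(A) = 1.9709 bits
H(B) = 1.9951 bits

The distribution closer to uniform has higher entropy.
Answer: B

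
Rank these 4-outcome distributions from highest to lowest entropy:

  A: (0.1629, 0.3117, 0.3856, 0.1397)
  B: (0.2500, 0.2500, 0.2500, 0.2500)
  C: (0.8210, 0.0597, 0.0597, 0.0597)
B > A > C

Key insight: Entropy is maximized by uniform distributions and minimized by concentrated distributions.

- Uniform distributions have maximum entropy log₂(4) = 2.0000 bits
- The more "peaked" or concentrated a distribution, the lower its entropy

Entropies:
  H(A) = 1.8775 bits
  H(B) = 2.0000 bits
  H(C) = 0.9616 bits

Ranking: B > A > C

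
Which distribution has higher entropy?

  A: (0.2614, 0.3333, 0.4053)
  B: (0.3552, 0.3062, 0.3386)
B

Both distributions are close to uniform, making this a harder comparison.

H(A) = 1.5624 bits
H(B) = 1.5823 bits

The distribution closer to uniform has higher entropy.
Answer: B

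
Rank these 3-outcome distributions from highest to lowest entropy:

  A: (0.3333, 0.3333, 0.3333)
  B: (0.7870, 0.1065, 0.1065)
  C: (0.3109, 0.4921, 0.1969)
A > C > B

Key insight: Entropy is maximized by uniform distributions and minimized by concentrated distributions.

- Uniform distributions have maximum entropy log₂(3) = 1.5850 bits
- The more "peaked" or concentrated a distribution, the lower its entropy

Entropies:
  H(A) = 1.5850 bits
  H(B) = 0.9602 bits
  H(C) = 1.4891 bits

Ranking: A > C > B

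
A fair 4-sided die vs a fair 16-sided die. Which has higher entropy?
16-sided die

Both are uniform distributions; for uniform over n outcomes, H = log₂(n). H(4-sided) = log₂(4) = 2.000 bits and H(16-sided) = log₂(16) = 4.000 bits. More outcomes in a uniform distribution means higher entropy.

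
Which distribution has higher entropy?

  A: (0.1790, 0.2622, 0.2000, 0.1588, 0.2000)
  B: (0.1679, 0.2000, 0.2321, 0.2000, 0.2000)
B

Both distributions are close to uniform, making this a harder comparison.

H(A) = 2.3010 bits
H(B) = 2.3145 bits

The distribution closer to uniform has higher entropy.
Answer: B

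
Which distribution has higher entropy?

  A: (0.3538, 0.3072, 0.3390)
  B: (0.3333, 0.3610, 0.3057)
A

Both distributions are close to uniform, making this a harder comparison.

H(A) = 1.5825 bits
H(B) = 1.5817 bits

The distribution closer to uniform has higher entropy.
Answer: A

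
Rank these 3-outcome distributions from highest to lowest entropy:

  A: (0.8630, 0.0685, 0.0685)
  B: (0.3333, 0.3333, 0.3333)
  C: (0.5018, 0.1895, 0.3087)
B > C > A

Key insight: Entropy is maximized by uniform distributions and minimized by concentrated distributions.

- Uniform distributions have maximum entropy log₂(3) = 1.5850 bits
- The more "peaked" or concentrated a distribution, the lower its entropy

Entropies:
  H(A) = 0.7133 bits
  H(B) = 1.5850 bits
  H(C) = 1.4774 bits

Ranking: B > C > A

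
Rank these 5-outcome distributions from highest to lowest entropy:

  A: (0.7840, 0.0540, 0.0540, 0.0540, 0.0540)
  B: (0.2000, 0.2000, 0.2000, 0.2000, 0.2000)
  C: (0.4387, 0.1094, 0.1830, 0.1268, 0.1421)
B > C > A

Key insight: Entropy is maximized by uniform distributions and minimized by concentrated distributions.

- Uniform distributions have maximum entropy log₂(5) = 2.3219 bits
- The more "peaked" or concentrated a distribution, the lower its entropy

Entropies:
  H(A) = 1.1848 bits
  H(B) = 2.3219 bits
  H(C) = 2.0968 bits

Ranking: B > C > A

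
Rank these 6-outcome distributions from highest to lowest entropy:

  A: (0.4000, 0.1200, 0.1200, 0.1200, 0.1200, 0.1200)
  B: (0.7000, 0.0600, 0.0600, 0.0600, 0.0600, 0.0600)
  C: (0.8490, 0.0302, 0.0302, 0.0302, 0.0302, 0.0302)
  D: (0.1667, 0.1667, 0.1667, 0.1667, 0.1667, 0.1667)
D > A > B > C

Key insight: Entropy is maximized by uniform distributions and minimized by concentrated distributions.

Entropies:
  H(A) = 2.3641 bits
  H(B) = 1.5779 bits
  H(C) = 0.9629 bits
  H(D) = 2.5850 bits

Ranking: D > A > B > C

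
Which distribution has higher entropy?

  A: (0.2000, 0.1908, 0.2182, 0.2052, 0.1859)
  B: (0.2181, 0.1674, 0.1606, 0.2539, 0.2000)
A

Both distributions are close to uniform, making this a harder comparison.

H(A) = 2.3196 bits
H(B) = 2.3011 bits

The distribution closer to uniform has higher entropy.
Answer: A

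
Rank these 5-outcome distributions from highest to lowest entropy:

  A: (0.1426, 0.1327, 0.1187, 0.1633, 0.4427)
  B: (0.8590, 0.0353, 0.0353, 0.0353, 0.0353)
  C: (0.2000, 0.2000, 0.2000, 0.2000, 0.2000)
C > A > B

Key insight: Entropy is maximized by uniform distributions and minimized by concentrated distributions.

- Uniform distributions have maximum entropy log₂(5) = 2.3219 bits
- The more "peaked" or concentrated a distribution, the lower its entropy

Entropies:
  H(A) = 2.0997 bits
  H(B) = 0.8689 bits
  H(C) = 2.3219 bits

Ranking: C > A > B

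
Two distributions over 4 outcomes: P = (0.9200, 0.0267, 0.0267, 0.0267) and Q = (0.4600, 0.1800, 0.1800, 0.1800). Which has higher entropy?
Q

P is highly concentrated on one outcome (92%), making it nearly deterministic. Q spreads its mass more evenly (max 46%). The more spread-out distribution has higher entropy: H(P) ≈ 0.529 bits, H(Q) ≈ 1.851 bits.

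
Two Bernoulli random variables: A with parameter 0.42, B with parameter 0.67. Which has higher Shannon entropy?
A

For binary distributions, entropy is maximized at p=0.5 and decreases as p moves toward 0 or 1.

H(A) = H(0.42) = 0.9815 bits
H(B) = H(0.67) = 0.9149 bits

Distribution A (p=0.42) is closer to uniform (p=0.5), so it has higher entropy.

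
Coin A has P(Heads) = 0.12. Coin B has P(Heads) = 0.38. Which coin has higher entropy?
B

For binary distributions, entropy is maximized at p=0.5 and decreases as p moves toward 0 or 1.

H(A) = H(0.12) = 0.5294 bits
H(B) = H(0.38) = 0.9580 bits

Distribution B (p=0.38) is closer to uniform (p=0.5), so it has higher entropy.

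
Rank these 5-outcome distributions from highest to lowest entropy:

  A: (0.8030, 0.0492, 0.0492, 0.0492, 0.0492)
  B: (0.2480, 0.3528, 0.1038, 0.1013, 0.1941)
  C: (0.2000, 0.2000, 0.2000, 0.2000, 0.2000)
C > B > A

Key insight: Entropy is maximized by uniform distributions and minimized by concentrated distributions.

- Uniform distributions have maximum entropy log₂(5) = 2.3219 bits
- The more "peaked" or concentrated a distribution, the lower its entropy

Entropies:
  H(A) = 1.1099 bits
  H(B) = 2.1621 bits
  H(C) = 2.3219 bits

Ranking: C > B > A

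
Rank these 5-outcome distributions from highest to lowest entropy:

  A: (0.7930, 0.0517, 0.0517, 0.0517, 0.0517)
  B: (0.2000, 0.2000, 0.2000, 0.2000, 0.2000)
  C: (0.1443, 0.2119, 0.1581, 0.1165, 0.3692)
B > C > A

Key insight: Entropy is maximized by uniform distributions and minimized by concentrated distributions.

- Uniform distributions have maximum entropy log₂(5) = 2.3219 bits
- The more "peaked" or concentrated a distribution, the lower its entropy

Entropies:
  H(A) = 1.1497 bits
  H(B) = 2.3219 bits
  H(C) = 2.1902 bits

Ranking: B > C > A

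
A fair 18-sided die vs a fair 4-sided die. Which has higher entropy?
18-sided die

Both are uniform distributions; for uniform over n outcomes, H = log₂(n). H(18-sided) = log₂(18) = 4.170 bits and H(4-sided) = log₂(4) = 2.000 bits. More outcomes in a uniform distribution means higher entropy.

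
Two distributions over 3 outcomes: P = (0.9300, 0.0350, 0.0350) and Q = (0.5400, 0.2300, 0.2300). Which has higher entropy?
Q

P is highly concentrated on one outcome (93%), making it nearly deterministic. Q spreads its mass more evenly (max 54%). The more spread-out distribution has higher entropy: H(P) ≈ 0.436 bits, H(Q) ≈ 1.455 bits.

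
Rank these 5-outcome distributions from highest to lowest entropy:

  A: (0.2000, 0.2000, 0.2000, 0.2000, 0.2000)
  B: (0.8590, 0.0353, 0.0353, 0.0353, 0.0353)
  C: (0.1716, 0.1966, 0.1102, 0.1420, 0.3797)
A > C > B

Key insight: Entropy is maximized by uniform distributions and minimized by concentrated distributions.

- Uniform distributions have maximum entropy log₂(5) = 2.3219 bits
- The more "peaked" or concentrated a distribution, the lower its entropy

Entropies:
  H(A) = 2.3219 bits
  H(B) = 0.8689 bits
  H(C) = 2.1786 bits

Ranking: A > C > B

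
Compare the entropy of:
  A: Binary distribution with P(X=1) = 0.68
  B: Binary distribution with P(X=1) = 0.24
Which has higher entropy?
A

For binary distributions, entropy is maximized at p=0.5 and decreases as p moves toward 0 or 1.

H(A) = H(0.68) = 0.9044 bits
H(B) = H(0.24) = 0.7950 bits

Distribution A (p=0.68) is closer to uniform (p=0.5), so it has higher entropy.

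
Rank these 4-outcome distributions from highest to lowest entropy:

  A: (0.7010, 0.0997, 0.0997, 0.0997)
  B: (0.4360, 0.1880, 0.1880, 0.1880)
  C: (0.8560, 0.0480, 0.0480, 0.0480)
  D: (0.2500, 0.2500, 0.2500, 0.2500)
D > B > A > C

Key insight: Entropy is maximized by uniform distributions and minimized by concentrated distributions.

Entropies:
  H(A) = 1.3540 bits
  H(B) = 1.8821 bits
  H(C) = 0.8229 bits
  H(D) = 2.0000 bits

Ranking: D > B > A > C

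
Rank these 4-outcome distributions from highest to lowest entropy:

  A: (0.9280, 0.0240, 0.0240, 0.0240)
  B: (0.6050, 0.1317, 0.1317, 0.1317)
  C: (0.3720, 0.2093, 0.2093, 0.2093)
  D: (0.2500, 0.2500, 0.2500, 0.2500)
D > C > B > A

Key insight: Entropy is maximized by uniform distributions and minimized by concentrated distributions.

Entropies:
  H(A) = 0.4875 bits
  H(B) = 1.5940 bits
  H(C) = 1.9476 bits
  H(D) = 2.0000 bits

Ranking: D > C > B > A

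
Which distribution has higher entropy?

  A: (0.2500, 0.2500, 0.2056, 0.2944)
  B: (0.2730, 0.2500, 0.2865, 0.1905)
A

Both distributions are close to uniform, making this a harder comparison.

H(A) = 1.9885 bits
H(B) = 1.9837 bits

The distribution closer to uniform has higher entropy.
Answer: A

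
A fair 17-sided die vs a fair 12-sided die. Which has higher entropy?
17-sided die

Both are uniform distributions; for uniform over n outcomes, H = log₂(n). H(17-sided) = log₂(17) = 4.087 bits and H(12-sided) = log₂(12) = 3.585 bits. More outcomes in a uniform distribution means higher entropy.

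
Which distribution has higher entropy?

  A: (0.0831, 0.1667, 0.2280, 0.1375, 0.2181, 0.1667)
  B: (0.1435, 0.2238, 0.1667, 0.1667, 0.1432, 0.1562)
B

Both distributions are close to uniform, making this a harder comparison.

H(A) = 2.5189 bits
H(B) = 2.5668 bits

The distribution closer to uniform has higher entropy.
Answer: B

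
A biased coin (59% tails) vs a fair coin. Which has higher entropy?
Fair coin

The fair coin is uniform (p=0.5), maximizing binary entropy at 1 bit. The biased coin has H(0.59) ≈ 0.977 bits — its outcome is more predictable, so its entropy is lower.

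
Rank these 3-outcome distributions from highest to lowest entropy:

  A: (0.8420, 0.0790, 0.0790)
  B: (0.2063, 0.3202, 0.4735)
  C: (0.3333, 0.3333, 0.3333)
C > B > A

Key insight: Entropy is maximized by uniform distributions and minimized by concentrated distributions.

- Uniform distributions have maximum entropy log₂(3) = 1.5850 bits
- The more "peaked" or concentrated a distribution, the lower its entropy

Entropies:
  H(A) = 0.7875 bits
  H(B) = 1.5065 bits
  H(C) = 1.5850 bits

Ranking: C > B > A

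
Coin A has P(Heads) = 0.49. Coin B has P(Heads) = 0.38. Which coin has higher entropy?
A

For binary distributions, entropy is maximized at p=0.5 and decreases as p moves toward 0 or 1.

H(A) = H(0.49) = 0.9997 bits
H(B) = H(0.38) = 0.9580 bits

Distribution A (p=0.49) is closer to uniform (p=0.5), so it has higher entropy.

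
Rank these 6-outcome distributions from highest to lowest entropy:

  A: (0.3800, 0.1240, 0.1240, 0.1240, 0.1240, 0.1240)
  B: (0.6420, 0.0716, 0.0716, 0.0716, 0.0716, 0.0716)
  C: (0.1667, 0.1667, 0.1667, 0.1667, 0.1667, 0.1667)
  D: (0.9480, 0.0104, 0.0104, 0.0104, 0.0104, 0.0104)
C > A > B > D

Key insight: Entropy is maximized by uniform distributions and minimized by concentrated distributions.

Entropies:
  H(A) = 2.3976 bits
  H(B) = 1.7723 bits
  H(C) = 2.5850 bits
  H(D) = 0.4156 bits

Ranking: C > A > B > D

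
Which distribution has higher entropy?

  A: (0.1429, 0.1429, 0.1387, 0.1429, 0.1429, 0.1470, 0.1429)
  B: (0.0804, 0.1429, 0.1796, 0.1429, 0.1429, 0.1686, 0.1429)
A

Both distributions are close to uniform, making this a harder comparison.

H(A) = 2.8072 bits
H(B) = 2.7744 bits

The distribution closer to uniform has higher entropy.
Answer: A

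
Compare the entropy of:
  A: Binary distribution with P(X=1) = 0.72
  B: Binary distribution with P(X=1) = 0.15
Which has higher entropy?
A

For binary distributions, entropy is maximized at p=0.5 and decreases as p moves toward 0 or 1.

H(A) = H(0.72) = 0.8555 bits
H(B) = H(0.15) = 0.6098 bits

Distribution A (p=0.72) is closer to uniform (p=0.5), so it has higher entropy.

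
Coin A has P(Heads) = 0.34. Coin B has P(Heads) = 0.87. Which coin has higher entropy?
A

For binary distributions, entropy is maximized at p=0.5 and decreases as p moves toward 0 or 1.

H(A) = H(0.34) = 0.9248 bits
H(B) = H(0.87) = 0.5574 bits

Distribution A (p=0.34) is closer to uniform (p=0.5), so it has higher entropy.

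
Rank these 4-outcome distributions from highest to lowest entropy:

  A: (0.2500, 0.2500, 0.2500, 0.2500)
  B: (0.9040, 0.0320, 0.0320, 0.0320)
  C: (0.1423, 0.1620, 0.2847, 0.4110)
A > C > B

Key insight: Entropy is maximized by uniform distributions and minimized by concentrated distributions.

- Uniform distributions have maximum entropy log₂(4) = 2.0000 bits
- The more "peaked" or concentrated a distribution, the lower its entropy

Entropies:
  H(A) = 2.0000 bits
  H(B) = 0.6083 bits
  H(C) = 1.8689 bits

Ranking: A > C > B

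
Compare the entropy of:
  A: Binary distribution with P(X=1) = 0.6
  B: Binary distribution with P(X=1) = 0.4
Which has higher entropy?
Equal

For binary distributions, entropy is maximized at p=0.5 and decreases as p moves toward 0 or 1.

H(A) = H(0.6) = 0.9710 bits
H(B) = H(0.4) = 0.9710 bits

Both distributions are equally far from uniform (|0.6-0.5| = |0.4-0.5|), so they have the same entropy.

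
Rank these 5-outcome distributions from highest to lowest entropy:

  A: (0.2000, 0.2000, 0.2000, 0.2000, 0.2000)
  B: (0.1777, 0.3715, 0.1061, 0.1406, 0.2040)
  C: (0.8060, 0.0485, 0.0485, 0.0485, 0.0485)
A > B > C

Key insight: Entropy is maximized by uniform distributions and minimized by concentrated distributions.

- Uniform distributions have maximum entropy log₂(5) = 2.3219 bits
- The more "peaked" or concentrated a distribution, the lower its entropy

Entropies:
  H(A) = 2.3219 bits
  H(B) = 2.1829 bits
  H(C) = 1.0978 bits

Ranking: A > B > C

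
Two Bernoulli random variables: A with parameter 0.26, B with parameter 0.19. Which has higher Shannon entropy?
A

For binary distributions, entropy is maximized at p=0.5 and decreases as p moves toward 0 or 1.

H(A) = H(0.26) = 0.8267 bits
H(B) = H(0.19) = 0.7015 bits

Distribution A (p=0.26) is closer to uniform (p=0.5), so it has higher entropy.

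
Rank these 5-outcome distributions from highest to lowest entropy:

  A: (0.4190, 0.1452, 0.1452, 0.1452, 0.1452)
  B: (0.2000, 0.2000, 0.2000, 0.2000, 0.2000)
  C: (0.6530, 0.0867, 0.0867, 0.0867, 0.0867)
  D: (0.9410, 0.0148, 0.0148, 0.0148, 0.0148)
B > A > C > D

Key insight: Entropy is maximized by uniform distributions and minimized by concentrated distributions.

Entropies:
  H(A) = 2.1430 bits
  H(B) = 2.3219 bits
  H(C) = 1.6254 bits
  H(D) = 0.4415 bits

Ranking: B > A > C > D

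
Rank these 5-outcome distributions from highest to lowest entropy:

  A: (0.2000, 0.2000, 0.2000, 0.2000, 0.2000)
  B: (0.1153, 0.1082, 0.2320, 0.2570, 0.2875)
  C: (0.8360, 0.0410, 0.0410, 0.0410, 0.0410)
A > B > C

Key insight: Entropy is maximized by uniform distributions and minimized by concentrated distributions.

- Uniform distributions have maximum entropy log₂(5) = 2.3219 bits
- The more "peaked" or concentrated a distribution, the lower its entropy

Entropies:
  H(A) = 2.3219 bits
  H(B) = 2.2162 bits
  H(C) = 0.9718 bits

Ranking: A > B > C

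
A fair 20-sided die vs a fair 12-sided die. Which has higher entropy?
20-sided die

Both are uniform distributions; for uniform over n outcomes, H = log₂(n). H(20-sided) = log₂(20) = 4.322 bits and H(12-sided) = log₂(12) = 3.585 bits. More outcomes in a uniform distribution means higher entropy.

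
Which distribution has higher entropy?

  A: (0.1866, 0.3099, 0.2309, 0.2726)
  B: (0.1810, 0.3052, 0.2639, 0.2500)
B

Both distributions are close to uniform, making this a harder comparison.

H(A) = 1.9751 bits
H(B) = 1.9760 bits

The distribution closer to uniform has higher entropy.
Answer: B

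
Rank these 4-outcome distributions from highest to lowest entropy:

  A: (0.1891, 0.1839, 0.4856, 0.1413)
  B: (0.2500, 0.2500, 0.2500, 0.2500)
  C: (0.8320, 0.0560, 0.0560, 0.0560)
B > A > C

Key insight: Entropy is maximized by uniform distributions and minimized by concentrated distributions.

- Uniform distributions have maximum entropy log₂(4) = 2.0000 bits
- The more "peaked" or concentrated a distribution, the lower its entropy

Entropies:
  H(A) = 1.8087 bits
  H(B) = 2.0000 bits
  H(C) = 0.9194 bits

Ranking: B > A > C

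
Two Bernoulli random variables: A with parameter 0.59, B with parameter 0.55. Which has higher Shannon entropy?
B

For binary distributions, entropy is maximized at p=0.5 and decreases as p moves toward 0 or 1.

H(A) = H(0.59) = 0.9765 bits
H(B) = H(0.55) = 0.9928 bits

Distribution B (p=0.55) is closer to uniform (p=0.5), so it has higher entropy.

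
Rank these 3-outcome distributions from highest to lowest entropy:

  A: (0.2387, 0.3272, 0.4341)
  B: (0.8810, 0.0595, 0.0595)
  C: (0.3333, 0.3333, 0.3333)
C > A > B

Key insight: Entropy is maximized by uniform distributions and minimized by concentrated distributions.

- Uniform distributions have maximum entropy log₂(3) = 1.5850 bits
- The more "peaked" or concentrated a distribution, the lower its entropy

Entropies:
  H(A) = 1.5433 bits
  H(B) = 0.6455 bits
  H(C) = 1.5850 bits

Ranking: C > A > B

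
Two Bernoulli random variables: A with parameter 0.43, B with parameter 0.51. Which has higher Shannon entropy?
B

For binary distributions, entropy is maximized at p=0.5 and decreases as p moves toward 0 or 1.

H(A) = H(0.43) = 0.9858 bits
H(B) = H(0.51) = 0.9997 bits

Distribution B (p=0.51) is closer to uniform (p=0.5), so it has higher entropy.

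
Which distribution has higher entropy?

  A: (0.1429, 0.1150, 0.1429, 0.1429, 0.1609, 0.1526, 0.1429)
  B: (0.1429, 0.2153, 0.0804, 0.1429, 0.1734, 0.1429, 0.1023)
A

Both distributions are close to uniform, making this a harder comparison.

H(A) = 2.8011 bits
H(B) = 2.7474 bits

The distribution closer to uniform has higher entropy.
Answer: A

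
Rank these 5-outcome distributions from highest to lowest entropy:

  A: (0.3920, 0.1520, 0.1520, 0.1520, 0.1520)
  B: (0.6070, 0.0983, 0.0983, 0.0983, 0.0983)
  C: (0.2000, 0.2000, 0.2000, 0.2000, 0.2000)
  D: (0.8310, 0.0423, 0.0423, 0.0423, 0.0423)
C > A > B > D

Key insight: Entropy is maximized by uniform distributions and minimized by concentrated distributions.

Entropies:
  H(A) = 2.1821 bits
  H(B) = 1.7527 bits
  H(C) = 2.3219 bits
  H(D) = 0.9934 bits

Ranking: C > A > B > D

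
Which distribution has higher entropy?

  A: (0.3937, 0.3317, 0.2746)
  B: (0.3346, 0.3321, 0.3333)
B

Both distributions are close to uniform, making this a harder comparison.

H(A) = 1.5696 bits
H(B) = 1.5850 bits

The distribution closer to uniform has higher entropy.
Answer: B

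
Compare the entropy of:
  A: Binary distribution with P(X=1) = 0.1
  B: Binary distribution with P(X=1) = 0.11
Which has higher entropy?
B

For binary distributions, entropy is maximized at p=0.5 and decreases as p moves toward 0 or 1.

H(A) = H(0.1) = 0.4690 bits
H(B) = H(0.11) = 0.4999 bits

Distribution B (p=0.11) is closer to uniform (p=0.5), so it has higher entropy.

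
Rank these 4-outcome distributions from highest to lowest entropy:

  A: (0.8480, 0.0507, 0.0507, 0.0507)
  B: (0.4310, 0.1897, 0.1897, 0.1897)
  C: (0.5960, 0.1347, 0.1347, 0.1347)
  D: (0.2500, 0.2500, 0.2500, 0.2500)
D > B > C > A

Key insight: Entropy is maximized by uniform distributions and minimized by concentrated distributions.

Entropies:
  H(A) = 0.8557 bits
  H(B) = 1.8881 bits
  H(C) = 1.6136 bits
  H(D) = 2.0000 bits

Ranking: D > B > C > A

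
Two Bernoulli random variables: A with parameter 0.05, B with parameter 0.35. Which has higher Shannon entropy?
B

For binary distributions, entropy is maximized at p=0.5 and decreases as p moves toward 0 or 1.

H(A) = H(0.05) = 0.2864 bits
H(B) = H(0.35) = 0.9341 bits

Distribution B (p=0.35) is closer to uniform (p=0.5), so it has higher entropy.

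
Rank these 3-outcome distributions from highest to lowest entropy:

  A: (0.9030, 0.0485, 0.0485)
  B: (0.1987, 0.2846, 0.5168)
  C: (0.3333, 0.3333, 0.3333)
C > B > A

Key insight: Entropy is maximized by uniform distributions and minimized by concentrated distributions.

- Uniform distributions have maximum entropy log₂(3) = 1.5850 bits
- The more "peaked" or concentrated a distribution, the lower its entropy

Entropies:
  H(A) = 0.5564 bits
  H(B) = 1.4713 bits
  H(C) = 1.5850 bits

Ranking: C > B > A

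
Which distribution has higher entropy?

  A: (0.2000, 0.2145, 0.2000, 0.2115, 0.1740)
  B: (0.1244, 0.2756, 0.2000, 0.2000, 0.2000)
A

Both distributions are close to uniform, making this a harder comparison.

H(A) = 2.3182 bits
H(B) = 2.2797 bits

The distribution closer to uniform has higher entropy.
Answer: A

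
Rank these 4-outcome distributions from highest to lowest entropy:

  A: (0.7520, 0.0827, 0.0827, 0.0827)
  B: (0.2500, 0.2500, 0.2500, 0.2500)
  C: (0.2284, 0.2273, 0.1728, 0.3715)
B > C > A

Key insight: Entropy is maximized by uniform distributions and minimized by concentrated distributions.

- Uniform distributions have maximum entropy log₂(4) = 2.0000 bits
- The more "peaked" or concentrated a distribution, the lower its entropy

Entropies:
  H(A) = 1.2012 bits
  H(B) = 2.0000 bits
  H(C) = 1.9408 bits

Ranking: B > C > A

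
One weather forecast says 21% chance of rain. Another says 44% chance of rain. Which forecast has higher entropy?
44% forecast

Treat each forecast as a Bernoulli distribution. Binary entropy is maximized at p=0.5 and falls off symmetrically toward 0 or 1. The 44% forecast is closer to 50%, so it is more uncertain. H(21%) ≈ 0.741 bits, H(44%) ≈ 0.990 bits.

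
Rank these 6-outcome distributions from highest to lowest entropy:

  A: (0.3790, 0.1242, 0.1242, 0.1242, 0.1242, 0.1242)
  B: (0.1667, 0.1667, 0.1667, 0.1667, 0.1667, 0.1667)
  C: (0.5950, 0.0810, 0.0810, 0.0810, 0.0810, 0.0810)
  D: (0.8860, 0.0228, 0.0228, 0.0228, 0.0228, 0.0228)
B > A > C > D

Key insight: Entropy is maximized by uniform distributions and minimized by concentrated distributions.

Entropies:
  H(A) = 2.3993 bits
  H(B) = 2.5850 bits
  H(C) = 1.9142 bits
  H(D) = 0.7766 bits

Ranking: B > A > C > D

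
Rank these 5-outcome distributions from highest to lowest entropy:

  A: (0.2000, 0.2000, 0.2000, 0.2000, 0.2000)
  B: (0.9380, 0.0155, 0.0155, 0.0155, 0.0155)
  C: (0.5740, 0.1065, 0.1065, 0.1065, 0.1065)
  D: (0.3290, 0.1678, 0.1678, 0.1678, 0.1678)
A > D > C > B

Key insight: Entropy is maximized by uniform distributions and minimized by concentrated distributions.

Entropies:
  H(A) = 2.3219 bits
  H(B) = 0.4593 bits
  H(C) = 1.8361 bits
  H(D) = 2.2559 bits

Ranking: A > D > C > B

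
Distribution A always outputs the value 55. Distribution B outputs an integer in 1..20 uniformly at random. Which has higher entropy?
B

A is deterministic, so H(A) = 0. B is uniform over 20 outcomes, so H(B) = log₂(20) = 4.322 bits. Any distribution with genuine randomness has higher entropy than a deterministic one.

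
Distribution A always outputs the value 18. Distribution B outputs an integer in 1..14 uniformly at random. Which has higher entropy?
B

A is deterministic, so H(A) = 0. B is uniform over 14 outcomes, so H(B) = log₂(14) = 3.807 bits. Any distribution with genuine randomness has higher entropy than a deterministic one.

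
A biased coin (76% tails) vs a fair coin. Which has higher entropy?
Fair coin

The fair coin is uniform (p=0.5), maximizing binary entropy at 1 bit. The biased coin has H(0.76) ≈ 0.795 bits — its outcome is more predictable, so its entropy is lower.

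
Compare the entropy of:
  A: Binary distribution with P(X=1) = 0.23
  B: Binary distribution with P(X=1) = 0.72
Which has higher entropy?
B

For binary distributions, entropy is maximized at p=0.5 and decreases as p moves toward 0 or 1.

H(A) = H(0.23) = 0.7780 bits
H(B) = H(0.72) = 0.8555 bits

Distribution B (p=0.72) is closer to uniform (p=0.5), so it has higher entropy.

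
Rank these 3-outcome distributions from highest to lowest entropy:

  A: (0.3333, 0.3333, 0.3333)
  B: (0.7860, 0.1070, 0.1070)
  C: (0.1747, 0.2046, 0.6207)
A > C > B

Key insight: Entropy is maximized by uniform distributions and minimized by concentrated distributions.

- Uniform distributions have maximum entropy log₂(3) = 1.5850 bits
- The more "peaked" or concentrated a distribution, the lower its entropy

Entropies:
  H(A) = 1.5850 bits
  H(B) = 0.9631 bits
  H(C) = 1.3351 bits

Ranking: A > C > B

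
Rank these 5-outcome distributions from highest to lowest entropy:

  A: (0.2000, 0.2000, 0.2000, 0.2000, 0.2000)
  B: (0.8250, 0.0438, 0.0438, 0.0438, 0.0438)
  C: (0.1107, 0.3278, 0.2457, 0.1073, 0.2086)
A > C > B

Key insight: Entropy is maximized by uniform distributions and minimized by concentrated distributions.

- Uniform distributions have maximum entropy log₂(5) = 2.3219 bits
- The more "peaked" or concentrated a distribution, the lower its entropy

Entropies:
  H(A) = 2.3219 bits
  H(B) = 1.0190 bits
  H(C) = 2.1936 bits

Ranking: A > C > B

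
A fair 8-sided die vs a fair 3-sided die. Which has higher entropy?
8-sided die

Both are uniform distributions; for uniform over n outcomes, H = log₂(n). H(8-sided) = log₂(8) = 3.000 bits and H(3-sided) = log₂(3) = 1.585 bits. More outcomes in a uniform distribution means higher entropy.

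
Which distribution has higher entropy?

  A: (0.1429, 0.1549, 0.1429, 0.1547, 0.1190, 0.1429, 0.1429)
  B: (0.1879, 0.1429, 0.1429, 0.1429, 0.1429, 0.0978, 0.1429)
A

Both distributions are close to uniform, making this a harder comparison.

H(A) = 2.8029 bits
H(B) = 2.7865 bits

The distribution closer to uniform has higher entropy.
Answer: A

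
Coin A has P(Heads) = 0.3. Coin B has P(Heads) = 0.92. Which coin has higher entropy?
A

For binary distributions, entropy is maximized at p=0.5 and decreases as p moves toward 0 or 1.

H(A) = H(0.3) = 0.8813 bits
H(B) = H(0.92) = 0.4022 bits

Distribution A (p=0.3) is closer to uniform (p=0.5), so it has higher entropy.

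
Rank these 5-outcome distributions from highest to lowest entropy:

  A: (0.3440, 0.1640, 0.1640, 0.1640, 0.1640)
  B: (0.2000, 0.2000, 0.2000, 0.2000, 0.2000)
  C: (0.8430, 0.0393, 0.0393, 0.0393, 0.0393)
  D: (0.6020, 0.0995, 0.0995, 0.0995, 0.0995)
B > A > D > C

Key insight: Entropy is maximized by uniform distributions and minimized by concentrated distributions.

Entropies:
  H(A) = 2.2406 bits
  H(B) = 2.3219 bits
  H(C) = 0.9411 bits
  H(D) = 1.7658 bits

Ranking: B > A > D > C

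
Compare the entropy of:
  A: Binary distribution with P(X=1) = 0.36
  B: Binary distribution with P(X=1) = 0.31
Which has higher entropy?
A

For binary distributions, entropy is maximized at p=0.5 and decreases as p moves toward 0 or 1.

H(A) = H(0.36) = 0.9427 bits
H(B) = H(0.31) = 0.8932 bits

Distribution A (p=0.36) is closer to uniform (p=0.5), so it has higher entropy.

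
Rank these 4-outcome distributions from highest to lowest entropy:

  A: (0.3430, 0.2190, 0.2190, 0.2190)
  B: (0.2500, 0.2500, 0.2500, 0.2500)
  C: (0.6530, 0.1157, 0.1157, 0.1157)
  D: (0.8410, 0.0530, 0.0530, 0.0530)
B > A > C > D

Key insight: Entropy is maximized by uniform distributions and minimized by concentrated distributions.

Entropies:
  H(A) = 1.9690 bits
  H(B) = 2.0000 bits
  H(C) = 1.4813 bits
  H(D) = 0.8839 bits

Ranking: B > A > C > D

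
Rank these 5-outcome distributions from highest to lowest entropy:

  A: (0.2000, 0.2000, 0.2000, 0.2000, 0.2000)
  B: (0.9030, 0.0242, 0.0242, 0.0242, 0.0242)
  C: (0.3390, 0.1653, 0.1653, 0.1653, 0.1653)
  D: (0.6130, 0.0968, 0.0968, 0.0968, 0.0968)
A > C > D > B

Key insight: Entropy is maximized by uniform distributions and minimized by concentrated distributions.

Entropies:
  H(A) = 2.3219 bits
  H(B) = 0.6534 bits
  H(C) = 2.2459 bits
  H(D) = 1.7368 bits

Ranking: A > C > D > B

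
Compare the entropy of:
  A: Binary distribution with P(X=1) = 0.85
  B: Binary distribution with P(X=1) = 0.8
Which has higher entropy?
B

For binary distributions, entropy is maximized at p=0.5 and decreases as p moves toward 0 or 1.

H(A) = H(0.85) = 0.6098 bits
H(B) = H(0.8) = 0.7219 bits

Distribution B (p=0.8) is closer to uniform (p=0.5), so it has higher entropy.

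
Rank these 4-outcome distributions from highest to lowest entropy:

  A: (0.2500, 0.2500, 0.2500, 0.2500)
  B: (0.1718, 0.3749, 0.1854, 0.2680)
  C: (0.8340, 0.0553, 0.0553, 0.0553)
A > B > C

Key insight: Entropy is maximized by uniform distributions and minimized by concentrated distributions.

- Uniform distributions have maximum entropy log₂(4) = 2.0000 bits
- The more "peaked" or concentrated a distribution, the lower its entropy

Entropies:
  H(A) = 2.0000 bits
  H(B) = 1.9270 bits
  H(C) = 0.9116 bits

Ranking: A > B > C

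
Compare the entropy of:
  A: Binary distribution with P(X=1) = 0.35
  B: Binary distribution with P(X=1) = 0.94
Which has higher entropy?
A

For binary distributions, entropy is maximized at p=0.5 and decreases as p moves toward 0 or 1.

H(A) = H(0.35) = 0.9341 bits
H(B) = H(0.94) = 0.3274 bits

Distribution A (p=0.35) is closer to uniform (p=0.5), so it has higher entropy.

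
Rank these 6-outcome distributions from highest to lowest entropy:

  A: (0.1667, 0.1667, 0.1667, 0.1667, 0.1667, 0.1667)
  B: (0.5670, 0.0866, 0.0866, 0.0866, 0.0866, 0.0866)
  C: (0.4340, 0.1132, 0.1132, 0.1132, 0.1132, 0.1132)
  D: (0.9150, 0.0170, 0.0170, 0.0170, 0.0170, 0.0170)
A > C > B > D

Key insight: Entropy is maximized by uniform distributions and minimized by concentrated distributions.

Entropies:
  H(A) = 2.5850 bits
  H(B) = 1.9924 bits
  H(C) = 2.3016 bits
  H(D) = 0.6169 bits

Ranking: A > C > B > D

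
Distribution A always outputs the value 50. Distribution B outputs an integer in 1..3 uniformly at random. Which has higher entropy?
B

A is deterministic, so H(A) = 0. B is uniform over 3 outcomes, so H(B) = log₂(3) = 1.585 bits. Any distribution with genuine randomness has higher entropy than a deterministic one.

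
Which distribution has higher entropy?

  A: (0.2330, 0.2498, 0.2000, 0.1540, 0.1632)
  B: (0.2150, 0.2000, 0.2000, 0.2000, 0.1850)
B

Both distributions are close to uniform, making this a harder comparison.

H(A) = 2.2964 bits
H(B) = 2.3203 bits

The distribution closer to uniform has higher entropy.
Answer: B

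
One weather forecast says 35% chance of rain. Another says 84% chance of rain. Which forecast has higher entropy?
35% forecast

Treat each forecast as a Bernoulli distribution. Binary entropy is maximized at p=0.5 and falls off symmetrically toward 0 or 1. The 35% forecast is closer to 50%, so it is more uncertain. H(35%) ≈ 0.934 bits, H(84%) ≈ 0.634 bits.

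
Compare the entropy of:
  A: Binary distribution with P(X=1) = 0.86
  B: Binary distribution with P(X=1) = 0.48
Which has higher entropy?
B

For binary distributions, entropy is maximized at p=0.5 and decreases as p moves toward 0 or 1.

H(A) = H(0.86) = 0.5842 bits
H(B) = H(0.48) = 0.9988 bits

Distribution B (p=0.48) is closer to uniform (p=0.5), so it has higher entropy.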